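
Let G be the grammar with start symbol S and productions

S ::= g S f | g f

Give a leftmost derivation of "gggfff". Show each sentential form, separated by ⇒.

S ⇒ gSf   [S ::= g S f]
gSf ⇒ ggSff   [S ::= g S f]
ggSff ⇒ gggfff   [S ::= g f]

S⇒gSf⇒ggSff⇒gggfff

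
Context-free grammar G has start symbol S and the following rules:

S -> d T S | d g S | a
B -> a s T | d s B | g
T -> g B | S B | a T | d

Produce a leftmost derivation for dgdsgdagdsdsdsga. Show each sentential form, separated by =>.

S => dTS => dgBS => dgdsBS => dgdsgS => dgdsgdTS => dgdsgdaTS => dgdsgdagBS => dgdsgdagdsBS => dgdsgdagdsdsBS => dgdsgdagdsdsdsBS => dgdsgdagdsdsdsgS => dgdsgdagdsdsdsga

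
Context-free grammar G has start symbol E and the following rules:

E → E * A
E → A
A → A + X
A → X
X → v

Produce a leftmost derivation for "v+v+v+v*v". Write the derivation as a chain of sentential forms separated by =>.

E=>E*A=>A*A=>A+X*A=>A+X+X*A=>A+X+X+X*A=>X+X+X+X*A=>v+X+X+X*A=>v+v+X+X*A=>v+v+v+X*A=>v+v+v+v*A=>v+v+v+v*X=>v+v+v+v*v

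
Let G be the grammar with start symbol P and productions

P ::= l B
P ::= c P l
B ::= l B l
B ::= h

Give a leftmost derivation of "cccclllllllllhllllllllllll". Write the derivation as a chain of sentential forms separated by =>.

P => cPl => ccPll => cccPlll => ccccPllll => cccclBllll => ccccllBlllll => cccclllBllllll => ccccllllBlllllll => cccclllllBllllllll => ccccllllllBlllllllll => cccclllllllBllllllllll => ccccllllllllBlllllllllll => cccclllllllllBllllllllllll => cccclllllllllhllllllllllll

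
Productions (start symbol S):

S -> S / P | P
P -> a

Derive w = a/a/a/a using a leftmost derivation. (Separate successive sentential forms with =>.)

S => S/P => S/P/P => S/P/P/P => P/P/P/P => a/P/P/P => a/a/P/P => a/a/a/P => a/a/a/a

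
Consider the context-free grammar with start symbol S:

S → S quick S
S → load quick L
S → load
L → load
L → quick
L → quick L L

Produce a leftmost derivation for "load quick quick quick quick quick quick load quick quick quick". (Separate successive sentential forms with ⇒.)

S ⇒ load quick L   [S → load quick L]
load quick L ⇒ load quick quick L L   [L → quick L L]
load quick quick L L ⇒ load quick quick quick L L L   [L → quick L L]
load quick quick quick L L L ⇒ load quick quick quick quick L L L L   [L → quick L L]
load quick quick quick quick L L L L ⇒ load quick quick quick quick quick L L L L L   [L → quick L L]
load quick quick quick quick quick L L L L L ⇒ load quick quick quick quick quick quick L L L L   [L → quick]
load quick quick quick quick quick quick L L L L ⇒ load quick quick quick quick quick quick load L L L   [L → load]
load quick quick quick quick quick quick load L L L ⇒ load quick quick quick quick quick quick load quick L L   [L → quick]
load quick quick quick quick quick quick load quick L L ⇒ load quick quick quick quick quick quick load quick quick L   [L → quick]
load quick quick quick quick quick quick load quick quick L ⇒ load quick quick quick quick quick quick load quick quick quick   [L → quick]

S ⇒ load quick L ⇒ load quick quick L L ⇒ load quick quick quick L L L ⇒ load quick quick quick quick L L L L ⇒ load quick quick quick quick quick L L L L L ⇒ load quick quick quick quick quick quick L L L L ⇒ load quick quick quick quick quick quick load L L L ⇒ load quick quick quick quick quick quick load quick L L ⇒ load quick quick quick quick quick quick load quick quick L ⇒ load quick quick quick quick quick quick load quick quick quick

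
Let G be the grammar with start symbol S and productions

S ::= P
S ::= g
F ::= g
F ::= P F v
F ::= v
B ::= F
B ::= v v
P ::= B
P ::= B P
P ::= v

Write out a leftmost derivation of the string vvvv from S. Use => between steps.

S=>P=>BP=>FP=>vP=>vBP=>vvvP=>vvvv

S => P   [S ::= P]
P => BP   [P ::= B P]
BP => FP   [B ::= F]
FP => vP   [F ::= v]
vP => vBP   [P ::= B P]
vBP => vvvP   [B ::= v v]
vvvP => vvvv   [P ::= v]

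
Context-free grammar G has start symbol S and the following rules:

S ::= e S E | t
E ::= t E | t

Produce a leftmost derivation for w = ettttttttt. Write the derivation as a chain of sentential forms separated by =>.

S=>eSE=>etE=>ettE=>etttE=>ettttE=>etttttE=>ettttttE=>etttttttE=>ettttttttE=>ettttttttt

S => eSE   [S ::= e S E]
eSE => etE   [S ::= t]
etE => ettE   [E ::= t E]
ettE => etttE   [E ::= t E]
etttE => ettttE   [E ::= t E]
ettttE => etttttE   [E ::= t E]
etttttE => ettttttE   [E ::= t E]
ettttttE => etttttttE   [E ::= t E]
etttttttE => ettttttttE   [E ::= t E]
ettttttttE => ettttttttt   [E ::= t]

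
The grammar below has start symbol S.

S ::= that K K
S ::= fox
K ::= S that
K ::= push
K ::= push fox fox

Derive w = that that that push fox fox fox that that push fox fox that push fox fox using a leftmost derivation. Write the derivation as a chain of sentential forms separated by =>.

S => that K K => that S that K => that that K K that K => that that S that K that K => that that that K K that K that K => that that that push fox fox K that K that K => that that that push fox fox S that that K that K => that that that push fox fox fox that that K that K => that that that push fox fox fox that that push fox fox that K => that that that push fox fox fox that that push fox fox that push fox fox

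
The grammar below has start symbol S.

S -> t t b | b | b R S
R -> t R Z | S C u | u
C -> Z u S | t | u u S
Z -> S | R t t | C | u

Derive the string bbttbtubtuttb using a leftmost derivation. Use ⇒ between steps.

S ⇒ bRS   [S -> b R S]
bRS ⇒ bSCuS   [R -> S C u]
bSCuS ⇒ bbRSCuS   [S -> b R S]
bbRSCuS ⇒ bbSCuSCuS   [R -> S C u]
bbSCuSCuS ⇒ bbttbCuSCuS   [S -> t t b]
bbttbCuSCuS ⇒ bbttbtuSCuS   [C -> t]
bbttbtuSCuS ⇒ bbttbtubCuS   [S -> b]
bbttbtubCuS ⇒ bbttbtubtuS   [C -> t]
bbttbtubtuS ⇒ bbttbtubtuttb   [S -> t t b]

S⇒bRS⇒bSCuS⇒bbRSCuS⇒bbSCuSCuS⇒bbttbCuSCuS⇒bbttbtuSCuS⇒bbttbtubCuS⇒bbttbtubtuS⇒bbttbtubtuttb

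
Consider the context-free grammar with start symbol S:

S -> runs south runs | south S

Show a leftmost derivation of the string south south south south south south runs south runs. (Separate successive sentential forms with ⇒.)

S ⇒ south S   [S -> south S]
south S ⇒ south south S   [S -> south S]
south south S ⇒ south south south S   [S -> south S]
south south south S ⇒ south south south south S   [S -> south S]
south south south south S ⇒ south south south south south S   [S -> south S]
south south south south south S ⇒ south south south south south south S   [S -> south S]
south south south south south south S ⇒ south south south south south south runs south runs   [S -> runs south runs]

S ⇒ south S ⇒ south south S ⇒ south south south S ⇒ south south south south S ⇒ south south south south south S ⇒ south south south south south south S ⇒ south south south south south south runs south runs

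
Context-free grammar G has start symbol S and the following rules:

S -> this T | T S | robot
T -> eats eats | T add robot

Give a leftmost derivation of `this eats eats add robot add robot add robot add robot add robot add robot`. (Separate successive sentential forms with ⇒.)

S ⇒ this T   [S -> this T]
this T ⇒ this T add robot   [T -> T add robot]
this T add robot ⇒ this T add robot add robot   [T -> T add robot]
this T add robot add robot ⇒ this T add robot add robot add robot   [T -> T add robot]
this T add robot add robot add robot ⇒ this T add robot add robot add robot add robot   [T -> T add robot]
this T add robot add robot add robot add robot ⇒ this T add robot add robot add robot add robot add robot   [T -> T add robot]
this T add robot add robot add robot add robot add robot ⇒ this T add robot add robot add robot add robot add robot add robot   [T -> T add robot]
this T add robot add robot add robot add robot add robot add robot ⇒ this eats eats add robot add robot add robot add robot add robot add robot   [T -> eats eats]

S ⇒ this T ⇒ this T add robot ⇒ this T add robot add robot ⇒ this T add robot add robot add robot ⇒ this T add robot add robot add robot add robot ⇒ this T add robot add robot add robot add robot add robot ⇒ this T add robot add robot add robot add robot add robot add robot ⇒ this eats eats add robot add robot add robot add robot add robot add robot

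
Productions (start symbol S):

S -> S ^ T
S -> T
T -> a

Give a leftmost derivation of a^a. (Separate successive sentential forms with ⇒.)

S ⇒ S^T   [S -> S ^ T]
S^T ⇒ T^T   [S -> T]
T^T ⇒ a^T   [T -> a]
a^T ⇒ a^a   [T -> a]

S⇒S^T⇒T^T⇒a^T⇒a^a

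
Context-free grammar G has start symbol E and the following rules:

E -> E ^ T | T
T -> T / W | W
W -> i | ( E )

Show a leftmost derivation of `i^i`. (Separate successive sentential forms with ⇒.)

E ⇒ E^T   [E -> E ^ T]
E^T ⇒ T^T   [E -> T]
T^T ⇒ W^T   [T -> W]
W^T ⇒ i^T   [W -> i]
i^T ⇒ i^W   [T -> W]
i^W ⇒ i^i   [W -> i]

E⇒E^T⇒T^T⇒W^T⇒i^T⇒i^W⇒i^i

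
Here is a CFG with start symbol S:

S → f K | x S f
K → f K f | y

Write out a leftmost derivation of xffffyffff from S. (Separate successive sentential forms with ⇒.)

S ⇒ xSf   [S → x S f]
xSf ⇒ xfKf   [S → f K]
xfKf ⇒ xffKff   [K → f K f]
xffKff ⇒ xfffKfff   [K → f K f]
xfffKfff ⇒ xffffKffff   [K → f K f]
xffffKffff ⇒ xffffyffff   [K → y]

S⇒xSf⇒xfKf⇒xffKff⇒xfffKfff⇒xffffKffff⇒xffffyffff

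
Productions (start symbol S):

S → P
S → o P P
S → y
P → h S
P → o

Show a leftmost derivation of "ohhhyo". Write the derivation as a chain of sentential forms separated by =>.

S=>oPP=>ohSP=>ohPP=>ohhSP=>ohhPP=>ohhhSP=>ohhhyP=>ohhhyo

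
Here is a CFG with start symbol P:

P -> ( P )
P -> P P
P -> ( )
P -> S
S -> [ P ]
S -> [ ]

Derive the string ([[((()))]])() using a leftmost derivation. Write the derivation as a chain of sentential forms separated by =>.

P => PP   [P -> P P]
PP => (P)P   [P -> ( P )]
(P)P => (S)P   [P -> S]
(S)P => ([P])P   [S -> [ P ]]
([P])P => ([S])P   [P -> S]
([S])P => ([[P]])P   [S -> [ P ]]
([[P]])P => ([[(P)]])P   [P -> ( P )]
([[(P)]])P => ([[((P))]])P   [P -> ( P )]
([[((P))]])P => ([[((()))]])P   [P -> ( )]
([[((()))]])P => ([[((()))]])()   [P -> ( )]

P => PP => (P)P => (S)P => ([P])P => ([S])P => ([[P]])P => ([[(P)]])P => ([[((P))]])P => ([[((()))]])P => ([[((()))]])()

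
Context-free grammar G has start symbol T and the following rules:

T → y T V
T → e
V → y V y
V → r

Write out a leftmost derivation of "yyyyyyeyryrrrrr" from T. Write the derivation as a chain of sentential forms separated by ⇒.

T⇒yTV⇒yyTVV⇒yyyTVVV⇒yyyyTVVVV⇒yyyyyTVVVVV⇒yyyyyyTVVVVVV⇒yyyyyyeVVVVVV⇒yyyyyyeyVyVVVVV⇒yyyyyyeyryVVVVV⇒yyyyyyeyryrVVVV⇒yyyyyyeyryrrVVV⇒yyyyyyeyryrrrVV⇒yyyyyyeyryrrrrV⇒yyyyyyeyryrrrrr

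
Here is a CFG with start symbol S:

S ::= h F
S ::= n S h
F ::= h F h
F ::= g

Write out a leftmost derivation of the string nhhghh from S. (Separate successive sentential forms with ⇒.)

S ⇒ nSh ⇒ nhFh ⇒ nhhFhh ⇒ nhhghh

S ⇒ nSh   [S ::= n S h]
nSh ⇒ nhFh   [S ::= h F]
nhFh ⇒ nhhFhh   [F ::= h F h]
nhhFhh ⇒ nhhghh   [F ::= g]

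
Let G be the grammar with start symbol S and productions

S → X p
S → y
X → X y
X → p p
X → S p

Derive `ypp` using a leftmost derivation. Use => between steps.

S=>Xp=>Spp=>ypp

S => Xp   [S → X p]
Xp => Spp   [X → S p]
Spp => ypp   [S → y]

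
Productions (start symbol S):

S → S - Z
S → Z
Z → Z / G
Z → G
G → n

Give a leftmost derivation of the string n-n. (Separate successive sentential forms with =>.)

S=>S-Z=>Z-Z=>G-Z=>n-Z=>n-G=>n-n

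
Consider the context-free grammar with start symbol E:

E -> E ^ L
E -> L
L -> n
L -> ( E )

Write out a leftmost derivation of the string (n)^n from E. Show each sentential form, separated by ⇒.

E⇒E^L⇒L^L⇒(E)^L⇒(L)^L⇒(n)^L⇒(n)^n

E ⇒ E^L   [E -> E ^ L]
E^L ⇒ L^L   [E -> L]
L^L ⇒ (E)^L   [L -> ( E )]
(E)^L ⇒ (L)^L   [E -> L]
(L)^L ⇒ (n)^L   [L -> n]
(n)^L ⇒ (n)^n   [L -> n]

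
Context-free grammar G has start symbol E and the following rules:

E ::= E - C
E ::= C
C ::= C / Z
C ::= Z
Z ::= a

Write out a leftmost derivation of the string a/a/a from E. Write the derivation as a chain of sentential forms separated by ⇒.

E ⇒ C ⇒ C/Z ⇒ C/Z/Z ⇒ Z/Z/Z ⇒ a/Z/Z ⇒ a/a/Z ⇒ a/a/a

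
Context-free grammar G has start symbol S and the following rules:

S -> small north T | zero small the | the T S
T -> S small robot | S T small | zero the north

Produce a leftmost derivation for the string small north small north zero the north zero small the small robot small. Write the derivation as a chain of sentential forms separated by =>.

S => small north T   [S -> small north T]
small north T => small north S T small   [T -> S T small]
small north S T small => small north small north T T small   [S -> small north T]
small north small north T T small => small north small north zero the north T small   [T -> zero the north]
small north small north zero the north T small => small north small north zero the north S small robot small   [T -> S small robot]
small north small north zero the north S small robot small => small north small north zero the north zero small the small robot small   [S -> zero small the]

S => small north T => small north S T small => small north small north T T small => small north small north zero the north T small => small north small north zero the north S small robot small => small north small north zero the north zero small the small robot small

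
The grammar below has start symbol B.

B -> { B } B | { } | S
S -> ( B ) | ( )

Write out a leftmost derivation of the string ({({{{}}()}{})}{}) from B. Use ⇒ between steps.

B⇒S⇒(B)⇒({B}B)⇒({S}B)⇒({(B)}B)⇒({({B}B)}B)⇒({({{B}B}B)}B)⇒({({{{}}B}B)}B)⇒({({{{}}S}B)}B)⇒({({{{}}()}B)}B)⇒({({{{}}()}{})}B)⇒({({{{}}()}{})}{})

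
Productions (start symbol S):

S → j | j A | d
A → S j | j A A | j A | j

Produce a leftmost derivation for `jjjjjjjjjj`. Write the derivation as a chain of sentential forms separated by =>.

S => jA   [S → j A]
jA => jjA   [A → j A]
jjA => jjjAA   [A → j A A]
jjjAA => jjjjAA   [A → j A]
jjjjAA => jjjjSjA   [A → S j]
jjjjSjA => jjjjjAjA   [S → j A]
jjjjjAjA => jjjjjjAAjA   [A → j A A]
jjjjjjAAjA => jjjjjjjAjA   [A → j]
jjjjjjjAjA => jjjjjjjjjA   [A → j]
jjjjjjjjjA => jjjjjjjjjj   [A → j]

S => jA => jjA => jjjAA => jjjjAA => jjjjSjA => jjjjjAjA => jjjjjjAAjA => jjjjjjjAjA => jjjjjjjjjA => jjjjjjjjjj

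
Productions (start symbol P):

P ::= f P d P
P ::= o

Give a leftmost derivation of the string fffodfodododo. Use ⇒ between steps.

P ⇒ fPdP   [P ::= f P d P]
fPdP ⇒ ffPdPdP   [P ::= f P d P]
ffPdPdP ⇒ fffPdPdPdP   [P ::= f P d P]
fffPdPdPdP ⇒ fffodPdPdP   [P ::= o]
fffodPdPdP ⇒ fffodfPdPdPdP   [P ::= f P d P]
fffodfPdPdPdP ⇒ fffodfodPdPdP   [P ::= o]
fffodfodPdPdP ⇒ fffodfododPdP   [P ::= o]
fffodfododPdP ⇒ fffodfodododP   [P ::= o]
fffodfodododP ⇒ fffodfodododo   [P ::= o]

P⇒fPdP⇒ffPdPdP⇒fffPdPdPdP⇒fffodPdPdP⇒fffodfPdPdPdP⇒fffodfodPdPdP⇒fffodfododPdP⇒fffodfodododP⇒fffodfodododo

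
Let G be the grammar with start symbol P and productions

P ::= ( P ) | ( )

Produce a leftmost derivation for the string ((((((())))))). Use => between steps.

P => (P)   [P ::= ( P )]
(P) => ((P))   [P ::= ( P )]
((P)) => (((P)))   [P ::= ( P )]
(((P))) => ((((P))))   [P ::= ( P )]
((((P)))) => (((((P)))))   [P ::= ( P )]
(((((P))))) => ((((((P))))))   [P ::= ( P )]
((((((P)))))) => ((((((()))))))   [P ::= ( )]

P => (P) => ((P)) => (((P))) => ((((P)))) => (((((P))))) => ((((((P)))))) => ((((((()))))))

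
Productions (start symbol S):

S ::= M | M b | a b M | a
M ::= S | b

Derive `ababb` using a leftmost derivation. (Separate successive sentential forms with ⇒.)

S ⇒ Mb   [S ::= M b]
Mb ⇒ Sb   [M ::= S]
Sb ⇒ Mbb   [S ::= M b]
Mbb ⇒ Sbb   [M ::= S]
Sbb ⇒ abMbb   [S ::= a b M]
abMbb ⇒ abSbb   [M ::= S]
abSbb ⇒ ababb   [S ::= a]

S ⇒ Mb ⇒ Sb ⇒ Mbb ⇒ Sbb ⇒ abMbb ⇒ abSbb ⇒ ababb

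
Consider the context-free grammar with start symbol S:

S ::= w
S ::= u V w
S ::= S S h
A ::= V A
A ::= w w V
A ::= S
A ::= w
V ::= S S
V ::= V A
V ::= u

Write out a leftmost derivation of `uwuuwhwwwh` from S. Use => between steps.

S => SSh   [S ::= S S h]
SSh => uVwSh   [S ::= u V w]
uVwSh => uSSwSh   [V ::= S S]
uSSwSh => uSShSwSh   [S ::= S S h]
uSShSwSh => uwShSwSh   [S ::= w]
uwShSwSh => uwuVwhSwSh   [S ::= u V w]
uwuVwhSwSh => uwuuwhSwSh   [V ::= u]
uwuuwhSwSh => uwuuwhwwSh   [S ::= w]
uwuuwhwwSh => uwuuwhwwwh   [S ::= w]

S => SSh => uVwSh => uSSwSh => uSShSwSh => uwShSwSh => uwuVwhSwSh => uwuuwhSwSh => uwuuwhwwSh => uwuuwhwwwh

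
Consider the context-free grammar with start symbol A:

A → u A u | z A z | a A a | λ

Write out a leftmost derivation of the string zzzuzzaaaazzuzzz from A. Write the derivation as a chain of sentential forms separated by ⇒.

A ⇒ zAz ⇒ zzAzz ⇒ zzzAzzz ⇒ zzzuAuzzz ⇒ zzzuzAzuzzz ⇒ zzzuzzAzzuzzz ⇒ zzzuzzaAazzuzzz ⇒ zzzuzzaaAaazzuzzz ⇒ zzzuzzaaaazzuzzz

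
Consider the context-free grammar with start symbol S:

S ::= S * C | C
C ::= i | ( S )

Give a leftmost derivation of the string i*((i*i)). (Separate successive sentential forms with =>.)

S=>S*C=>C*C=>i*C=>i*(S)=>i*(C)=>i*((S))=>i*((S*C))=>i*((C*C))=>i*((i*C))=>i*((i*i))

S => S*C   [S ::= S * C]
S*C => C*C   [S ::= C]
C*C => i*C   [C ::= i]
i*C => i*(S)   [C ::= ( S )]
i*(S) => i*(C)   [S ::= C]
i*(C) => i*((S))   [C ::= ( S )]
i*((S)) => i*((S*C))   [S ::= S * C]
i*((S*C)) => i*((C*C))   [S ::= C]
i*((C*C)) => i*((i*C))   [C ::= i]
i*((i*C)) => i*((i*i))   [C ::= i]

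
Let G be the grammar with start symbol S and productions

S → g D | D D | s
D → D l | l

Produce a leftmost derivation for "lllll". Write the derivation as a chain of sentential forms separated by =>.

S => DD => DlD => DllD => DlllD => llllD => lllll

S => DD   [S → D D]
DD => DlD   [D → D l]
DlD => DllD   [D → D l]
DllD => DlllD   [D → D l]
DlllD => llllD   [D → l]
llllD => lllll   [D → l]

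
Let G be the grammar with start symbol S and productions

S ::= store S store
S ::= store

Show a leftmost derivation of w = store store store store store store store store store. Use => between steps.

S => store S store => store store S store store => store store store S store store store => store store store store S store store store store => store store store store store store store store store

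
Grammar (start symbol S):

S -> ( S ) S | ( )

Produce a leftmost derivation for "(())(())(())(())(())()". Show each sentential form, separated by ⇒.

S ⇒ (S)S ⇒ (())S ⇒ (())(S)S ⇒ (())(())S ⇒ (())(())(S)S ⇒ (())(())(())S ⇒ (())(())(())(S)S ⇒ (())(())(())(())S ⇒ (())(())(())(())(S)S ⇒ (())(())(())(())(())S ⇒ (())(())(())(())(())()

S ⇒ (S)S   [S -> ( S ) S]
(S)S ⇒ (())S   [S -> ( )]
(())S ⇒ (())(S)S   [S -> ( S ) S]
(())(S)S ⇒ (())(())S   [S -> ( )]
(())(())S ⇒ (())(())(S)S   [S -> ( S ) S]
(())(())(S)S ⇒ (())(())(())S   [S -> ( )]
(())(())(())S ⇒ (())(())(())(S)S   [S -> ( S ) S]
(())(())(())(S)S ⇒ (())(())(())(())S   [S -> ( )]
(())(())(())(())S ⇒ (())(())(())(())(S)S   [S -> ( S ) S]
(())(())(())(())(S)S ⇒ (())(())(())(())(())S   [S -> ( )]
(())(())(())(())(())S ⇒ (())(())(())(())(())()   [S -> ( )]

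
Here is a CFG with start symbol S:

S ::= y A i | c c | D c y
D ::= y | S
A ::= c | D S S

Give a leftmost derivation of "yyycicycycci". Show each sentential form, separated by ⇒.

S⇒yAi⇒yDSSi⇒yySSi⇒yyDcySi⇒yyScySi⇒yyDcycySi⇒yyScycySi⇒yyyAicycySi⇒yyycicycySi⇒yyycicycycci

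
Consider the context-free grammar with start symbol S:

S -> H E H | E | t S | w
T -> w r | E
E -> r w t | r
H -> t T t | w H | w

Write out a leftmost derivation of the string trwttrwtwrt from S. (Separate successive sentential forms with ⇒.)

S⇒HEH⇒tTtEH⇒tEtEH⇒trwttEH⇒trwttrH⇒trwttrwH⇒trwttrwtTt⇒trwttrwtwrt

S ⇒ HEH   [S -> H E H]
HEH ⇒ tTtEH   [H -> t T t]
tTtEH ⇒ tEtEH   [T -> E]
tEtEH ⇒ trwttEH   [E -> r w t]
trwttEH ⇒ trwttrH   [E -> r]
trwttrH ⇒ trwttrwH   [H -> w H]
trwttrwH ⇒ trwttrwtTt   [H -> t T t]
trwttrwtTt ⇒ trwttrwtwrt   [T -> w r]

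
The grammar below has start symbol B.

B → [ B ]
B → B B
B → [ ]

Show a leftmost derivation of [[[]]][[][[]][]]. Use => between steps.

B => BB => [B]B => [[B]]B => [[[]]]B => [[[]]][B] => [[[]]][BB] => [[[]]][BBB] => [[[]]][[]BB] => [[[]]][[][B]B] => [[[]]][[][[]]B] => [[[]]][[][[]][]]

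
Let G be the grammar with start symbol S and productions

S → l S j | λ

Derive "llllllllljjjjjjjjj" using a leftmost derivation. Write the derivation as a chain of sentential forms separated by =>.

S => lSj => llSjj => lllSjjj => llllSjjjj => lllllSjjjjj => llllllSjjjjjj => lllllllSjjjjjjj => llllllllSjjjjjjjj => lllllllllSjjjjjjjjj => llllllllljjjjjjjjj

S => lSj   [S → l S j]
lSj => llSjj   [S → l S j]
llSjj => lllSjjj   [S → l S j]
lllSjjj => llllSjjjj   [S → l S j]
llllSjjjj => lllllSjjjjj   [S → l S j]
lllllSjjjjj => llllllSjjjjjj   [S → l S j]
llllllSjjjjjj => lllllllSjjjjjjj   [S → l S j]
lllllllSjjjjjjj => llllllllSjjjjjjjj   [S → l S j]
llllllllSjjjjjjjj => lllllllllSjjjjjjjjj   [S → l S j]
lllllllllSjjjjjjjjj => llllllllljjjjjjjjj   [S → λ]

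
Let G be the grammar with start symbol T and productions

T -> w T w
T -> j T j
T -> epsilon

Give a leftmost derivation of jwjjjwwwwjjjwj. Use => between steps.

T=>jTj=>jwTwj=>jwjTjwj=>jwjjTjjwj=>jwjjjTjjjwj=>jwjjjwTwjjjwj=>jwjjjwwTwwjjjwj=>jwjjjwwwwjjjwj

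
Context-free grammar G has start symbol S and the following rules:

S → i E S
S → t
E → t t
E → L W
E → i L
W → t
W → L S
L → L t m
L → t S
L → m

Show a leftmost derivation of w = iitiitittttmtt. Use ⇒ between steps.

S ⇒ iES ⇒ iiLS ⇒ iitSS ⇒ iitiESS ⇒ iitiiLSS ⇒ iitiiLtmSS ⇒ iitiitStmSS ⇒ iitiitiEStmSS ⇒ iitiitittStmSS ⇒ iitiitittttmSS ⇒ iitiitittttmtS ⇒ iitiitittttmtt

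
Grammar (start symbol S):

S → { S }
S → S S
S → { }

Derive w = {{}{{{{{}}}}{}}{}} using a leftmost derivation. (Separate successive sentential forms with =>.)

S=>{S}=>{SS}=>{SSS}=>{{}SS}=>{{}{S}S}=>{{}{SS}S}=>{{}{{S}S}S}=>{{}{{{S}}S}S}=>{{}{{{{S}}}S}S}=>{{}{{{{{}}}}S}S}=>{{}{{{{{}}}}{}}S}=>{{}{{{{{}}}}{}}{}}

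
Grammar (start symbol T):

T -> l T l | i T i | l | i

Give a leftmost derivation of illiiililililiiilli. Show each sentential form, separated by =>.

T => iTi   [T -> i T i]
iTi => ilTli   [T -> l T l]
ilTli => illTlli   [T -> l T l]
illTlli => illiTilli   [T -> i T i]
illiTilli => illiiTiilli   [T -> i T i]
illiiTiilli => illiiiTiiilli   [T -> i T i]
illiiiTiiilli => illiiilTliiilli   [T -> l T l]
illiiilTliiilli => illiiiliTiliiilli   [T -> i T i]
illiiiliTiliiilli => illiiililTliliiilli   [T -> l T l]
illiiililTliliiilli => illiiililililiiilli   [T -> i]

T=>iTi=>ilTli=>illTlli=>illiTilli=>illiiTiilli=>illiiiTiiilli=>illiiilTliiilli=>illiiiliTiliiilli=>illiiililTliliiilli=>illiiililililiiilli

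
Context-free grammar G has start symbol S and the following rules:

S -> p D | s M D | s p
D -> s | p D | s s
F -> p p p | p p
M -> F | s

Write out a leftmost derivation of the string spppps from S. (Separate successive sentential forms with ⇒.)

S ⇒ sMD ⇒ sFD ⇒ sppD ⇒ spppD ⇒ sppppD ⇒ spppps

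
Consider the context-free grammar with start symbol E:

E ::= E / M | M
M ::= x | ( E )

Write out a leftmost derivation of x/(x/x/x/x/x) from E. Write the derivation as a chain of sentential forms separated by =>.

E => E/M   [E ::= E / M]
E/M => M/M   [E ::= M]
M/M => x/M   [M ::= x]
x/M => x/(E)   [M ::= ( E )]
x/(E) => x/(E/M)   [E ::= E / M]
x/(E/M) => x/(E/M/M)   [E ::= E / M]
x/(E/M/M) => x/(E/M/M/M)   [E ::= E / M]
x/(E/M/M/M) => x/(E/M/M/M/M)   [E ::= E / M]
x/(E/M/M/M/M) => x/(M/M/M/M/M)   [E ::= M]
x/(M/M/M/M/M) => x/(x/M/M/M/M)   [M ::= x]
x/(x/M/M/M/M) => x/(x/x/M/M/M)   [M ::= x]
x/(x/x/M/M/M) => x/(x/x/x/M/M)   [M ::= x]
x/(x/x/x/M/M) => x/(x/x/x/x/M)   [M ::= x]
x/(x/x/x/x/M) => x/(x/x/x/x/x)   [M ::= x]

E => E/M => M/M => x/M => x/(E) => x/(E/M) => x/(E/M/M) => x/(E/M/M/M) => x/(E/M/M/M/M) => x/(M/M/M/M/M) => x/(x/M/M/M/M) => x/(x/x/M/M/M) => x/(x/x/x/M/M) => x/(x/x/x/x/M) => x/(x/x/x/x/x)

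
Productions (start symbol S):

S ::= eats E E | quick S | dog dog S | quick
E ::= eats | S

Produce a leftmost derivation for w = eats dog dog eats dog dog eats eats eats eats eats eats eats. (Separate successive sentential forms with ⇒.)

S ⇒ eats E E ⇒ eats S E ⇒ eats dog dog S E ⇒ eats dog dog eats E E E ⇒ eats dog dog eats S E E ⇒ eats dog dog eats dog dog S E E ⇒ eats dog dog eats dog dog eats E E E E ⇒ eats dog dog eats dog dog eats S E E E ⇒ eats dog dog eats dog dog eats eats E E E E E ⇒ eats dog dog eats dog dog eats eats eats E E E E ⇒ eats dog dog eats dog dog eats eats eats eats E E E ⇒ eats dog dog eats dog dog eats eats eats eats eats E E ⇒ eats dog dog eats dog dog eats eats eats eats eats eats E ⇒ eats dog dog eats dog dog eats eats eats eats eats eats eats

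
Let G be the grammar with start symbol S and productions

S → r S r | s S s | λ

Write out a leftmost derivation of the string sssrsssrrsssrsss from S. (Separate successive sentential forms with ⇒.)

S⇒sSs⇒ssSss⇒sssSsss⇒sssrSrsss⇒sssrsSsrsss⇒sssrssSssrsss⇒sssrsssSsssrsss⇒sssrsssrSrsssrsss⇒sssrsssrrsssrsss

S ⇒ sSs   [S → s S s]
sSs ⇒ ssSss   [S → s S s]
ssSss ⇒ sssSsss   [S → s S s]
sssSsss ⇒ sssrSrsss   [S → r S r]
sssrSrsss ⇒ sssrsSsrsss   [S → s S s]
sssrsSsrsss ⇒ sssrssSssrsss   [S → s S s]
sssrssSssrsss ⇒ sssrsssSsssrsss   [S → s S s]
sssrsssSsssrsss ⇒ sssrsssrSrsssrsss   [S → r S r]
sssrsssrSrsssrsss ⇒ sssrsssrrsssrsss   [S → λ]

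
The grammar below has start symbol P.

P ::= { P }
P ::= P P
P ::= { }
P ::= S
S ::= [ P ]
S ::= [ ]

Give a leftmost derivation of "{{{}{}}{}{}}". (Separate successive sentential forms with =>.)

P => {P} => {PP} => {PPP} => {{P}PP} => {{PP}PP} => {{{}P}PP} => {{{}{}}PP} => {{{}{}}{}P} => {{{}{}}{}{}}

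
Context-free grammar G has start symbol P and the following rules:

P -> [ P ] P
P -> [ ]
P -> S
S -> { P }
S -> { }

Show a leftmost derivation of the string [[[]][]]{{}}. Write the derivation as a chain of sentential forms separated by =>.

P=>[P]P=>[[P]P]P=>[[[]]P]P=>[[[]][]]P=>[[[]][]]S=>[[[]][]]{P}=>[[[]][]]{S}=>[[[]][]]{{}}

P => [P]P   [P -> [ P ] P]
[P]P => [[P]P]P   [P -> [ P ] P]
[[P]P]P => [[[]]P]P   [P -> [ ]]
[[[]]P]P => [[[]][]]P   [P -> [ ]]
[[[]][]]P => [[[]][]]S   [P -> S]
[[[]][]]S => [[[]][]]{P}   [S -> { P }]
[[[]][]]{P} => [[[]][]]{S}   [P -> S]
[[[]][]]{S} => [[[]][]]{{}}   [S -> { }]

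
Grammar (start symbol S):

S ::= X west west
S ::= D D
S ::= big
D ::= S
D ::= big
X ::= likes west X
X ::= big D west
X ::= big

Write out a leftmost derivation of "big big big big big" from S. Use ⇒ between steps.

S ⇒ D D   [S ::= D D]
D D ⇒ S D   [D ::= S]
S D ⇒ D D D   [S ::= D D]
D D D ⇒ big D D   [D ::= big]
big D D ⇒ big big D   [D ::= big]
big big D ⇒ big big S   [D ::= S]
big big S ⇒ big big D D   [S ::= D D]
big big D D ⇒ big big big D   [D ::= big]
big big big D ⇒ big big big S   [D ::= S]
big big big S ⇒ big big big D D   [S ::= D D]
big big big D D ⇒ big big big big D   [D ::= big]
big big big big D ⇒ big big big big S   [D ::= S]
big big big big S ⇒ big big big big big   [S ::= big]

S ⇒ D D ⇒ S D ⇒ D D D ⇒ big D D ⇒ big big D ⇒ big big S ⇒ big big D D ⇒ big big big D ⇒ big big big S ⇒ big big big D D ⇒ big big big big D ⇒ big big big big S ⇒ big big big big big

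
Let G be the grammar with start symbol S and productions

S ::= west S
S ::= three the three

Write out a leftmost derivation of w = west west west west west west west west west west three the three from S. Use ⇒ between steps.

S ⇒ west S ⇒ west west S ⇒ west west west S ⇒ west west west west S ⇒ west west west west west S ⇒ west west west west west west S ⇒ west west west west west west west S ⇒ west west west west west west west west S ⇒ west west west west west west west west west S ⇒ west west west west west west west west west west S ⇒ west west west west west west west west west west three the three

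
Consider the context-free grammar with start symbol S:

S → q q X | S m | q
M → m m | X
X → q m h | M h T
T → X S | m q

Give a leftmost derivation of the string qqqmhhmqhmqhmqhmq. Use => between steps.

S => qqX   [S → q q X]
qqX => qqMhT   [X → M h T]
qqMhT => qqXhT   [M → X]
qqXhT => qqMhThT   [X → M h T]
qqMhThT => qqXhThT   [M → X]
qqXhThT => qqMhThThT   [X → M h T]
qqMhThThT => qqXhThThT   [M → X]
qqXhThThT => qqMhThThThT   [X → M h T]
qqMhThThThT => qqXhThThThT   [M → X]
qqXhThThThT => qqqmhhThThThT   [X → q m h]
qqqmhhThThThT => qqqmhhmqhThThT   [T → m q]
qqqmhhmqhThThT => qqqmhhmqhmqhThT   [T → m q]
qqqmhhmqhmqhThT => qqqmhhmqhmqhmqhT   [T → m q]
qqqmhhmqhmqhmqhT => qqqmhhmqhmqhmqhmq   [T → m q]

S => qqX => qqMhT => qqXhT => qqMhThT => qqXhThT => qqMhThThT => qqXhThThT => qqMhThThThT => qqXhThThThT => qqqmhhThThThT => qqqmhhmqhThThT => qqqmhhmqhmqhThT => qqqmhhmqhmqhmqhT => qqqmhhmqhmqhmqhmq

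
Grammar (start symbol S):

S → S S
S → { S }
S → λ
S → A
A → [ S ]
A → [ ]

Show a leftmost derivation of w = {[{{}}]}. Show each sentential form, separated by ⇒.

S ⇒ SS   [S → S S]
SS ⇒ {S}S   [S → { S }]
{S}S ⇒ {SS}S   [S → S S]
{SS}S ⇒ {AS}S   [S → A]
{AS}S ⇒ {[S]S}S   [A → [ S ]]
{[S]S}S ⇒ {[SS]S}S   [S → S S]
{[SS]S}S ⇒ {[{S}S]S}S   [S → { S }]
{[{S}S]S}S ⇒ {[{{S}}S]S}S   [S → { S }]
{[{{S}}S]S}S ⇒ {[{{}}S]S}S   [S → λ]
{[{{}}S]S}S ⇒ {[{{}}]S}S   [S → λ]
{[{{}}]S}S ⇒ {[{{}}]}S   [S → λ]
{[{{}}]}S ⇒ {[{{}}]}   [S → λ]

S ⇒ SS ⇒ {S}S ⇒ {SS}S ⇒ {AS}S ⇒ {[S]S}S ⇒ {[SS]S}S ⇒ {[{S}S]S}S ⇒ {[{{S}}S]S}S ⇒ {[{{}}S]S}S ⇒ {[{{}}]S}S ⇒ {[{{}}]}S ⇒ {[{{}}]}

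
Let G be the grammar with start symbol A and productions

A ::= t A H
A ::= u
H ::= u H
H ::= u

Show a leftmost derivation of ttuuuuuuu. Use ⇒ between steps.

A⇒tAH⇒ttAHH⇒ttuHH⇒ttuuHH⇒ttuuuH⇒ttuuuuH⇒ttuuuuuH⇒ttuuuuuuH⇒ttuuuuuuu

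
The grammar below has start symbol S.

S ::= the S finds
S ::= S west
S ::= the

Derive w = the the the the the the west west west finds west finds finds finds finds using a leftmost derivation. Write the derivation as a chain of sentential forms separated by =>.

S => the S finds => the the S finds finds => the the the S finds finds finds => the the the the S finds finds finds finds => the the the the S west finds finds finds finds => the the the the the S finds west finds finds finds finds => the the the the the S west finds west finds finds finds finds => the the the the the S west west finds west finds finds finds finds => the the the the the S west west west finds west finds finds finds finds => the the the the the the west west west finds west finds finds finds finds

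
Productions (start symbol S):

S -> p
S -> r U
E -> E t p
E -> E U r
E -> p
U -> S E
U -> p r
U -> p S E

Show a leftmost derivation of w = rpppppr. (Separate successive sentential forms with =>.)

S => rU   [S -> r U]
rU => rpSE   [U -> p S E]
rpSE => rppE   [S -> p]
rppE => rppEUr   [E -> E U r]
rppEUr => rpppUr   [E -> p]
rpppUr => rpppSEr   [U -> S E]
rpppSEr => rppppEr   [S -> p]
rppppEr => rpppppr   [E -> p]

S => rU => rpSE => rppE => rppEUr => rpppUr => rpppSEr => rppppEr => rpppppr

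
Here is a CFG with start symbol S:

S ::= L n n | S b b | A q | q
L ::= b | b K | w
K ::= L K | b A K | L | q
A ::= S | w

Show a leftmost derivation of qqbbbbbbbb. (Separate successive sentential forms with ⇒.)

S ⇒ Sbb   [S ::= S b b]
Sbb ⇒ Sbbbb   [S ::= S b b]
Sbbbb ⇒ Sbbbbbb   [S ::= S b b]
Sbbbbbb ⇒ Sbbbbbbbb   [S ::= S b b]
Sbbbbbbbb ⇒ Aqbbbbbbbb   [S ::= A q]
Aqbbbbbbbb ⇒ Sqbbbbbbbb   [A ::= S]
Sqbbbbbbbb ⇒ qqbbbbbbbb   [S ::= q]

S⇒Sbb⇒Sbbbb⇒Sbbbbbb⇒Sbbbbbbbb⇒Aqbbbbbbbb⇒Sqbbbbbbbb⇒qqbbbbbbbb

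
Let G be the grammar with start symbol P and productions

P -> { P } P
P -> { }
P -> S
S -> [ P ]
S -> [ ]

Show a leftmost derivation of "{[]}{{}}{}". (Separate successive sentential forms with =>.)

P => {P}P => {S}P => {[]}P => {[]}{P}P => {[]}{{}}P => {[]}{{}}{}

P => {P}P   [P -> { P } P]
{P}P => {S}P   [P -> S]
{S}P => {[]}P   [S -> [ ]]
{[]}P => {[]}{P}P   [P -> { P } P]
{[]}{P}P => {[]}{{}}P   [P -> { }]
{[]}{{}}P => {[]}{{}}{}   [P -> { }]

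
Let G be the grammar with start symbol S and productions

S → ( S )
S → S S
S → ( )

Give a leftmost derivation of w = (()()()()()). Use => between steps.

S => (S)   [S → ( S )]
(S) => (SS)   [S → S S]
(SS) => (SSS)   [S → S S]
(SSS) => (()SS)   [S → ( )]
(()SS) => (()SSS)   [S → S S]
(()SSS) => (()()SS)   [S → ( )]
(()()SS) => (()()SSS)   [S → S S]
(()()SSS) => (()()()SS)   [S → ( )]
(()()()SS) => (()()()()S)   [S → ( )]
(()()()()S) => (()()()()())   [S → ( )]

S => (S) => (SS) => (SSS) => (()SS) => (()SSS) => (()()SS) => (()()SSS) => (()()()SS) => (()()()()S) => (()()()()())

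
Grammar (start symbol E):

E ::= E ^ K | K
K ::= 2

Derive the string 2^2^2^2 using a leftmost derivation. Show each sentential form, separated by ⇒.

E ⇒ E^K ⇒ E^K^K ⇒ E^K^K^K ⇒ K^K^K^K ⇒ 2^K^K^K ⇒ 2^2^K^K ⇒ 2^2^2^K ⇒ 2^2^2^2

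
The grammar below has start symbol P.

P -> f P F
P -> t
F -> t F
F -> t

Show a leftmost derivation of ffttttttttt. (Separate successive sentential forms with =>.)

P => fPF   [P -> f P F]
fPF => ffPFF   [P -> f P F]
ffPFF => fftFF   [P -> t]
fftFF => ffttFF   [F -> t F]
ffttFF => fftttFF   [F -> t F]
fftttFF => ffttttFF   [F -> t F]
ffttttFF => fftttttFF   [F -> t F]
fftttttFF => ffttttttFF   [F -> t F]
ffttttttFF => fftttttttFF   [F -> t F]
fftttttttFF => ffttttttttF   [F -> t]
ffttttttttF => ffttttttttt   [F -> t]

P=>fPF=>ffPFF=>fftFF=>ffttFF=>fftttFF=>ffttttFF=>fftttttFF=>ffttttttFF=>fftttttttFF=>ffttttttttF=>ffttttttttt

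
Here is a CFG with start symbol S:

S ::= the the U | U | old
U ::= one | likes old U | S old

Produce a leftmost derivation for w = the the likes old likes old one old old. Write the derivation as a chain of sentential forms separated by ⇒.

S ⇒ the the U ⇒ the the likes old U ⇒ the the likes old likes old U ⇒ the the likes old likes old S old ⇒ the the likes old likes old U old ⇒ the the likes old likes old S old old ⇒ the the likes old likes old U old old ⇒ the the likes old likes old one old old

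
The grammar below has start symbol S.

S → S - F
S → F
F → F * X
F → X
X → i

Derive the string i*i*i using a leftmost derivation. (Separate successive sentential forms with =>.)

S => F => F*X => F*X*X => X*X*X => i*X*X => i*i*X => i*i*i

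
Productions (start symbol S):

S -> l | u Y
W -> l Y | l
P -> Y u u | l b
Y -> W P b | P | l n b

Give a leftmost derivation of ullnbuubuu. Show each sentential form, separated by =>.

S => uY => uP => uYuu => uWPbuu => ulPbuu => ulYuubuu => ullnbuubuu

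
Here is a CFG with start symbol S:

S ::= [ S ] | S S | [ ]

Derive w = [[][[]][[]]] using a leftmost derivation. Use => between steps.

S => [S]   [S ::= [ S ]]
[S] => [SS]   [S ::= S S]
[SS] => [SSS]   [S ::= S S]
[SSS] => [[]SS]   [S ::= [ ]]
[[]SS] => [[][S]S]   [S ::= [ S ]]
[[][S]S] => [[][[]]S]   [S ::= [ ]]
[[][[]]S] => [[][[]][S]]   [S ::= [ S ]]
[[][[]][S]] => [[][[]][[]]]   [S ::= [ ]]

S => [S] => [SS] => [SSS] => [[]SS] => [[][S]S] => [[][[]]S] => [[][[]][S]] => [[][[]][[]]]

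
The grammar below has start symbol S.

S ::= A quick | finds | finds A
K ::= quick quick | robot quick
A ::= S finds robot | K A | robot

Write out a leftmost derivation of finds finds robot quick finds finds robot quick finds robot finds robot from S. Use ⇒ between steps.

S ⇒ finds A ⇒ finds S finds robot ⇒ finds finds A finds robot ⇒ finds finds K A finds robot ⇒ finds finds robot quick A finds robot ⇒ finds finds robot quick S finds robot finds robot ⇒ finds finds robot quick A quick finds robot finds robot ⇒ finds finds robot quick S finds robot quick finds robot finds robot ⇒ finds finds robot quick finds finds robot quick finds robot finds robot

S ⇒ finds A   [S ::= finds A]
finds A ⇒ finds S finds robot   [A ::= S finds robot]
finds S finds robot ⇒ finds finds A finds robot   [S ::= finds A]
finds finds A finds robot ⇒ finds finds K A finds robot   [A ::= K A]
finds finds K A finds robot ⇒ finds finds robot quick A finds robot   [K ::= robot quick]
finds finds robot quick A finds robot ⇒ finds finds robot quick S finds robot finds robot   [A ::= S finds robot]
finds finds robot quick S finds robot finds robot ⇒ finds finds robot quick A quick finds robot finds robot   [S ::= A quick]
finds finds robot quick A quick finds robot finds robot ⇒ finds finds robot quick S finds robot quick finds robot finds robot   [A ::= S finds robot]
finds finds robot quick S finds robot quick finds robot finds robot ⇒ finds finds robot quick finds finds robot quick finds robot finds robot   [S ::= finds]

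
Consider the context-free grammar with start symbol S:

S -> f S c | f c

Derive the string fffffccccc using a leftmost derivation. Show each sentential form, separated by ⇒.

S ⇒ fSc ⇒ ffScc ⇒ fffSccc ⇒ ffffScccc ⇒ fffffccccc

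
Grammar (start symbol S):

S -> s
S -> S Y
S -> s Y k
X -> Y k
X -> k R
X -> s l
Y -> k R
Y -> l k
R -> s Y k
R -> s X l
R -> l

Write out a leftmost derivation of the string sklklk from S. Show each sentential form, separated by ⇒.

S⇒SY⇒sYkY⇒skRkY⇒sklkY⇒sklklk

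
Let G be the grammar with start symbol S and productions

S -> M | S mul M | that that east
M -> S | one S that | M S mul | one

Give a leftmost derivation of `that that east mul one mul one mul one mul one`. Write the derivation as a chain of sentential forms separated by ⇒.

S ⇒ S mul M   [S -> S mul M]
S mul M ⇒ S mul M mul M   [S -> S mul M]
S mul M mul M ⇒ S mul M mul M mul M   [S -> S mul M]
S mul M mul M mul M ⇒ S mul M mul M mul M mul M   [S -> S mul M]
S mul M mul M mul M mul M ⇒ that that east mul M mul M mul M mul M   [S -> that that east]
that that east mul M mul M mul M mul M ⇒ that that east mul one mul M mul M mul M   [M -> one]
that that east mul one mul M mul M mul M ⇒ that that east mul one mul one mul M mul M   [M -> one]
that that east mul one mul one mul M mul M ⇒ that that east mul one mul one mul one mul M   [M -> one]
that that east mul one mul one mul one mul M ⇒ that that east mul one mul one mul one mul one   [M -> one]

S ⇒ S mul M ⇒ S mul M mul M ⇒ S mul M mul M mul M ⇒ S mul M mul M mul M mul M ⇒ that that east mul M mul M mul M mul M ⇒ that that east mul one mul M mul M mul M ⇒ that that east mul one mul one mul M mul M ⇒ that that east mul one mul one mul one mul M ⇒ that that east mul one mul one mul one mul one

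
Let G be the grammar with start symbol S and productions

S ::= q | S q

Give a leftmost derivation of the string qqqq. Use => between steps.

S => Sq   [S ::= S q]
Sq => Sqq   [S ::= S q]
Sqq => Sqqq   [S ::= S q]
Sqqq => qqqq   [S ::= q]

S => Sq => Sqq => Sqqq => qqqq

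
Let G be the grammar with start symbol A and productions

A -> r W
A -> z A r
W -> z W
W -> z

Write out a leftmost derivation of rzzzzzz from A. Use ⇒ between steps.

A ⇒ rW   [A -> r W]
rW ⇒ rzW   [W -> z W]
rzW ⇒ rzzW   [W -> z W]
rzzW ⇒ rzzzW   [W -> z W]
rzzzW ⇒ rzzzzW   [W -> z W]
rzzzzW ⇒ rzzzzzW   [W -> z W]
rzzzzzW ⇒ rzzzzzz   [W -> z]

A ⇒ rW ⇒ rzW ⇒ rzzW ⇒ rzzzW ⇒ rzzzzW ⇒ rzzzzzW ⇒ rzzzzzz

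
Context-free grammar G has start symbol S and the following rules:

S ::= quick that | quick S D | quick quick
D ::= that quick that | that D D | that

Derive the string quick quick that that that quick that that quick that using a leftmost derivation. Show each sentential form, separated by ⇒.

S ⇒ quick S D ⇒ quick quick that D ⇒ quick quick that that D D ⇒ quick quick that that that quick that D ⇒ quick quick that that that quick that that quick that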